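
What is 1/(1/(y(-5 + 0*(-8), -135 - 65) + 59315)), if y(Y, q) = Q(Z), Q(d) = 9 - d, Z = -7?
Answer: 59331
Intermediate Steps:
y(Y, q) = 16 (y(Y, q) = 9 - 1*(-7) = 9 + 7 = 16)
1/(1/(y(-5 + 0*(-8), -135 - 65) + 59315)) = 1/(1/(16 + 59315)) = 1/(1/59331) = 59331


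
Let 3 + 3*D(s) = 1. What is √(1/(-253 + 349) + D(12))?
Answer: I*√42/8 ≈ 0.81009*I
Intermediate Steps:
D(s) = -⅔ (D(s) = -1 + (⅓)*1 = -1 + ⅓ = -⅔)
√(1/(-253 + 349) + D(12)) = √(1/(-253 + 349) - ⅔) = √(1/96 - ⅔) = √(-21/32) = I*√42/8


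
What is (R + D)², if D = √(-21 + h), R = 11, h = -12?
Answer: (11 + I*√33)² ≈ 88.0 + 126.38*I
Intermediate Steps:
D = I*√33 (D = √(-21 - 12) = √(-33) = I*√33 ≈ 5.7446*I)
(R + D)² = (11 + I*√33)²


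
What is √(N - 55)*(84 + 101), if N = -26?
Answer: 1665*I ≈ 1665.0*I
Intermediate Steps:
√(N - 55)*(84 + 101) = √(-26 - 55)*(84 + 101) = √(-81)*185 = (9*I)*185 = 1665*I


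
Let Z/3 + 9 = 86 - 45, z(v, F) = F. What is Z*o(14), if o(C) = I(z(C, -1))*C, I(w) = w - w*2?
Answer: 1344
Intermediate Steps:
Z = 96 (Z = -27 + 3*(86 - 45) = -27 + 3*41 = -27 + 123 = 96)
I(w) = -w (I(w) = w - 2*w = -w)
o(C) = C (o(C) = (-1*(-1))*C = 1*C = C)
Z*o(14) = 96*14 = 1344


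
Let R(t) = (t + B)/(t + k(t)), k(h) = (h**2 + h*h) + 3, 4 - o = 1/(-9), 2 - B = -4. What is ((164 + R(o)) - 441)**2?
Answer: 841180631281/10982596 ≈ 76592.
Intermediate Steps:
B = 6 (B = 2 - 1*(-4) = 2 + 4 = 6)
o = 37/9 (o = 4 - 1/(-9) = 4 - (-1)/9 = 4 - 1*(-1/9) = 4 + 1/9 = 37/9 ≈ 4.1111)
k(h) = 3 + 2*h**2 (k(h) = (h**2 + h**2) + 3 = 2*h**2 + 3 = 3 + 2*h**2)
R(t) = (6 + t)/(3 + t + 2*t**2) (R(t) = (t + 6)/(t + (3 + 2*t**2)) = (6 + t)/(3 + t + 2*t**2))
((164 + R(o)) - 441)**2 = ((164 + (6 + 37/9)/(3 + 37/9 + 2*(37/9)**2)) - 441)**2 = ((164 + (91/9)/(3 + 37/9 + 2*(1369/81))) - 441)**2 = ((164 + (91/9)/(3 + 37/9 + 2738/81)) - 441)**2 = ((164 + (91/9)/(3314/81)) - 441)**2 = ((164 + (81/3314)*(91/9)) - 441)**2 = ((164 + 819/3314) - 441)**2 = (544315/3314 - 441)**2 = (-917159/3314)**2 = 841180631281/10982596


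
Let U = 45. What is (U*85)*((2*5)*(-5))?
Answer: -191250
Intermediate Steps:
(U*85)*((2*5)*(-5)) = (45*85)*((2*5)*(-5)) = 3825*(10*(-5)) = 3825*(-50) = -191250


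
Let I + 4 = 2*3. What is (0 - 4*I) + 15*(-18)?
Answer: -278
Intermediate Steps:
I = 2 (I = -4 + 2*3 = -4 + 6 = 2)
(0 - 4*I) + 15*(-18) = (0 - 4*2) + 15*(-18) = (0 - 8) - 270 = -8 - 270 = -278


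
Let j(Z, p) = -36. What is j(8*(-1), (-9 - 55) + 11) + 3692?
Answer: 3656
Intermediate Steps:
j(8*(-1), (-9 - 55) + 11) + 3692 = -36 + 3692 = 3656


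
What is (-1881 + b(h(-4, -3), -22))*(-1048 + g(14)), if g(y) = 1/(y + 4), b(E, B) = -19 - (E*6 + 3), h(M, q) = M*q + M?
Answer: 36801713/18 ≈ 2.0445e+6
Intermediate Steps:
h(M, q) = M + M*q
b(E, B) = -22 - 6*E (b(E, B) = -19 - (6*E + 3) = -19 - (3 + 6*E) = -19 + (-3 - 6*E) = -22 - 6*E)
g(y) = 1/(4 + y)
(-1881 + b(h(-4, -3), -22))*(-1048 + g(14)) = (-1881 + (-22 - (-24)*(1 - 3)))*(-1048 + 1/(4 + 14)) = (-1881 + (-22 - (-24)*(-2)))*(-1048 + 1/18) = (-1881 + (-22 - 6*8))*(-1048 + 1/18) = (-1881 + (-22 - 48))*(-18863/18) = (-1881 - 70)*(-18863/18) = -1951*(-18863/18) = 36801713/18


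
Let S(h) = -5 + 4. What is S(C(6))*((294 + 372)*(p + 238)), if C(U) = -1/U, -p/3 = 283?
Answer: 406926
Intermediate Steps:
p = -849 (p = -3*283 = -849)
S(h) = -1
S(C(6))*((294 + 372)*(p + 238)) = -(294 + 372)*(-849 + 238) = -666*(-611) = -1*(-406926) = 406926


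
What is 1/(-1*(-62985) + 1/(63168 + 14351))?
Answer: 77519/4882534216 ≈ 1.5877e-5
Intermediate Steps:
1/(-1*(-62985) + 1/(63168 + 14351)) = 1/(62985 + 1/77519) = 1/(4882534216/77519) = 77519/4882534216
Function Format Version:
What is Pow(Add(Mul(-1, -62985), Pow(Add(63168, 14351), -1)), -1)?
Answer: Rational(77519, 4882534216) ≈ 1.5877e-5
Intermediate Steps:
Pow(Add(Mul(-1, -62985), Pow(Add(63168, 14351), -1)), -1) = Pow(Add(62985, Pow(77519, -1)), -1) = Pow(Add(62985, Rational(1, 77519)), -1) = Pow(Rational(4882534216, 77519), -1) = Rational(77519, 4882534216)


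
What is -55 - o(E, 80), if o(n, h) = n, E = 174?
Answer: -229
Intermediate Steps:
-55 - o(E, 80) = -55 - 1*174 = -55 - 174 = -229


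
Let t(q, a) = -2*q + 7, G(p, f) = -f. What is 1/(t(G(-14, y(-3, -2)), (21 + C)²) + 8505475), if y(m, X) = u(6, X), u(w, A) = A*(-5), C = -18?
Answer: 1/8505502 ≈ 1.1757e-7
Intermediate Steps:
u(w, A) = -5*A
y(m, X) = -5*X
t(q, a) = 7 - 2*q
1/(t(G(-14, y(-3, -2)), (21 + C)²) + 8505475) = 1/((7 - (-2)*(-5*(-2))) + 8505475) = 1/((7 - (-2)*10) + 8505475) = 1/((7 - 2*(-10)) + 8505475) = 1/((7 + 20) + 8505475) = 1/(27 + 8505475) = 1/8505502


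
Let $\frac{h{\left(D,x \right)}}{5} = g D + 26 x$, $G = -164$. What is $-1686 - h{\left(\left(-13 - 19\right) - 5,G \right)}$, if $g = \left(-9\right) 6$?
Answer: $9644$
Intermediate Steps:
$g = -54$
$h{\left(D,x \right)} = - 270 D + 130 x$ ($h{\left(D,x \right)} = 5 \left(- 54 D + 26 x\right) = - 270 D + 130 x$)
$-1686 - h{\left(\left(-13 - 19\right) - 5,G \right)} = -1686 - \left(- 270 \left(\left(-13 - 19\right) - 5\right) + 130 \left(-164\right)\right) = -1686 - \left(- 270 \left(-32 - 5\right) - 21320\right) = -1686 - \left(\left(-270\right) \left(-37\right) - 21320\right) = -1686 - \left(9990 - 21320\right) = -1686 - -11330 = -1686 + 11330 = 9644$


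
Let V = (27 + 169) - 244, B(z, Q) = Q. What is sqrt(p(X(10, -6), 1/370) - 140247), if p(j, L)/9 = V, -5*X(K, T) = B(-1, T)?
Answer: 21*I*sqrt(319) ≈ 375.07*I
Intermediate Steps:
X(K, T) = -T/5
V = -48 (V = 196 - 244 = -48)
p(j, L) = -432 (p(j, L) = 9*(-48) = -432)
sqrt(p(X(10, -6), 1/370) - 140247) = sqrt(-432 - 140247) = sqrt(-140679) = 21*I*sqrt(319)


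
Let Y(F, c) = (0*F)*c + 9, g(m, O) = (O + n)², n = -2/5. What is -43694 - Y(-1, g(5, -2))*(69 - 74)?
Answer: -43649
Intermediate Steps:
n = -⅖ (n = -2*⅕ = -⅖ ≈ -0.40000)
g(m, O) = (-⅖ + O)² (g(m, O) = (O - ⅖)² = (-⅖ + O)²)
Y(F, c) = 9 (Y(F, c) = 0*c + 9 = 0 + 9 = 9)
-43694 - Y(-1, g(5, -2))*(69 - 74) = -43694 - 9*(69 - 74) = -43694 - 9*(-5) = -43694 - 1*(-45) = -43694 + 45 = -43649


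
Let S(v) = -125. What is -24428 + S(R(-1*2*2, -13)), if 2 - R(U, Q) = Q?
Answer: -24553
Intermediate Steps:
R(U, Q) = 2 - Q
-24428 + S(R(-1*2*2, -13)) = -24428 - 125 = -24553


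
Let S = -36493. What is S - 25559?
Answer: -62052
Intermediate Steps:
S - 25559 = -36493 - 25559 = -62052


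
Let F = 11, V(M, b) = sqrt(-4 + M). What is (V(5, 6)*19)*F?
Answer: 209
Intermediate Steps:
(V(5, 6)*19)*F = (sqrt(-4 + 5)*19)*11 = (sqrt(1)*19)*11 = (1*19)*11 = 19*11 = 209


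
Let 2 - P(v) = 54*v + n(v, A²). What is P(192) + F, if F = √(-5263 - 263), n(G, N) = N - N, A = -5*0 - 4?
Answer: -10366 + 3*I*√614 ≈ -10366.0 + 74.337*I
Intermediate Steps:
A = -4 (A = 0 - 4 = -4)
n(G, N) = 0
F = 3*I*√614 (F = √(-5526) = 3*I*√614 ≈ 74.337*I)
P(v) = 2 - 54*v (P(v) = 2 - (54*v + 0) = 2 - 54*v)
P(192) + F = (2 - 54*192) + 3*I*√614 = (2 - 10368) + 3*I*√614 = -10366 + 3*I*√614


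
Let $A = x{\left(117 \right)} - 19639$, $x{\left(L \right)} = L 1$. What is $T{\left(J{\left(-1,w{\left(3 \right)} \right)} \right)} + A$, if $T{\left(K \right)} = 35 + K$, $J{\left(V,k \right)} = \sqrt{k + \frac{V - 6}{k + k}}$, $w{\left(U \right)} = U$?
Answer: $-19487 + \frac{\sqrt{66}}{6} \approx -19486.0$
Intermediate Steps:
$x{\left(L \right)} = L$
$J{\left(V,k \right)} = \sqrt{k + \frac{-6 + V}{2 k}}$
$A = -19522$ ($A = 117 - 19639 = -19522$)
$T{\left(J{\left(-1,w{\left(3 \right)} \right)} \right)} + A = \left(35 + \frac{\sqrt{2} \sqrt{\frac{-6 - 1 + 2 \cdot 3^{2}}{3}}}{2}\right) - 19522 = \left(35 + \frac{\sqrt{2} \sqrt{\frac{-6 - 1 + 2 \cdot 9}{3}}}{2}\right) - 19522 = \left(35 + \frac{\sqrt{2} \sqrt{\frac{-6 - 1 + 18}{3}}}{2}\right) - 19522 = \left(35 + \frac{\sqrt{2} \sqrt{\frac{1}{3} \cdot 11}}{2}\right) - 19522 = \left(35 + \frac{\sqrt{2} \sqrt{\frac{11}{3}}}{2}\right) - 19522 = \left(35 + \frac{\sqrt{2} \frac{\sqrt{33}}{3}}{2}\right) - 19522 = \left(35 + \frac{\sqrt{66}}{6}\right) - 19522 = -19487 + \frac{\sqrt{66}}{6}$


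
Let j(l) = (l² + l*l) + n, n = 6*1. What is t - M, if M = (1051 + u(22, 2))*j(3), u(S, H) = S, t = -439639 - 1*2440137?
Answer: -2905528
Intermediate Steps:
t = -2879776 (t = -439639 - 2440137 = -2879776)
n = 6
j(l) = 6 + 2*l² (j(l) = (l² + l*l) + 6 = (l² + l²) + 6 = 2*l² + 6 = 6 + 2*l²)
M = 25752 (M = (1051 + 22)*(6 + 2*3²) = 1073*(6 + 2*9) = 1073*(6 + 18) = 1073*24 = 25752)
t - M = -2879776 - 1*25752 = -2879776 - 25752 = -2905528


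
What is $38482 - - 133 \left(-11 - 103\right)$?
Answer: $23320$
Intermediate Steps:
$38482 - - 133 \left(-11 - 103\right) = 38482 - \left(-133\right) \left(-114\right) = 38482 - 15162 = 23320$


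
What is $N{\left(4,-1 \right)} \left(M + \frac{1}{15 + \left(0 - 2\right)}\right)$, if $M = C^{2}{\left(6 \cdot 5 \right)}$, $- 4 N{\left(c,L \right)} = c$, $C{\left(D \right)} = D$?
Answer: $- \frac{11701}{13} \approx -900.08$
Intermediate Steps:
$N{\left(c,L \right)} = - \frac{c}{4}$
$M = 900$ ($M = \left(6 \cdot 5\right)^{2} = 30^{2} = 900$)
$N{\left(4,-1 \right)} \left(M + \frac{1}{15 + \left(0 - 2\right)}\right) = \left(- \frac{1}{4}\right) 4 \left(900 + \frac{1}{15 + \left(0 - 2\right)}\right) = - (900 + \frac{1}{15 + \left(0 - 2\right)}) = - (900 + \frac{1}{15 - 2}) = - (900 + \frac{1}{13}) = \left(-1\right) \frac{11701}{13} = - \frac{11701}{13}$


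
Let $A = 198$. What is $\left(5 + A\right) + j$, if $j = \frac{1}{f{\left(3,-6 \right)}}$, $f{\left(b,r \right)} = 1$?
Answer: $204$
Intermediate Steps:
$j = 1$ ($j = 1^{-1} = 1$)
$\left(5 + A\right) + j = \left(5 + 198\right) + 1 = 203 + 1 = 204$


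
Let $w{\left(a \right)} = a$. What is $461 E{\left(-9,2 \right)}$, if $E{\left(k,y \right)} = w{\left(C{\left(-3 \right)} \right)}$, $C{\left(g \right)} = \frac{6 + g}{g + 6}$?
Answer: $461$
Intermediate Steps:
$C{\left(g \right)} = 1$ ($C{\left(g \right)} = \frac{6 + g}{6 + g} = 1$)
$E{\left(k,y \right)} = 1$
$461 E{\left(-9,2 \right)} = 461 \cdot 1 = 461$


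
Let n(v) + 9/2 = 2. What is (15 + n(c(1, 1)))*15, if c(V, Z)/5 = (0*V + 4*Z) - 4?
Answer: 375/2 ≈ 187.50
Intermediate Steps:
c(V, Z) = -20 + 20*Z (c(V, Z) = 5*((0*V + 4*Z) - 4) = 5*((0 + 4*Z) - 4) = 5*(4*Z - 4) = 5*(-4 + 4*Z) = -20 + 20*Z)
n(v) = -5/2 (n(v) = -9/2 + 2 = -5/2)
(15 + n(c(1, 1)))*15 = (15 - 5/2)*15 = (25/2)*15 = 375/2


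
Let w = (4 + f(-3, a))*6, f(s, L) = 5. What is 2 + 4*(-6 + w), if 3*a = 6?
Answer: 194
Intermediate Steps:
a = 2 (a = (⅓)*6 = 2)
w = 54 (w = (4 + 5)*6 = 9*6 = 54)
2 + 4*(-6 + w) = 2 + 4*(-6 + 54) = 2 + 4*48 = 2 + 192 = 194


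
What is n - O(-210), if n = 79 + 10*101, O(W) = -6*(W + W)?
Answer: -1431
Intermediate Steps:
O(W) = -12*W
n = 1089 (n = 79 + 1010 = 1089)
n - O(-210) = 1089 - (-12)*(-210) = 1089 - 1*2520 = 1089 - 2520 = -1431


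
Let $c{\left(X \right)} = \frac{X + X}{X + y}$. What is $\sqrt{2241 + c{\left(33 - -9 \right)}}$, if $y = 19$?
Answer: $\frac{\sqrt{8343885}}{61} \approx 47.354$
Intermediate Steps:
$c{\left(X \right)} = \frac{2 X}{19 + X}$ ($c{\left(X \right)} = \frac{X + X}{X + 19} = \frac{2 X}{19 + X}$)
$\sqrt{2241 + c{\left(33 - -9 \right)}} = \sqrt{2241 + \frac{2 \left(33 - -9\right)}{19 + \left(33 - -9\right)}} = \sqrt{2241 + \frac{2 \left(33 + 9\right)}{19 + \left(33 + 9\right)}} = \sqrt{2241 + 2 \cdot 42 \frac{1}{19 + 42}} = \sqrt{2241 + 2 \cdot 42 \cdot \frac{1}{61}} = \sqrt{2241 + \frac{84}{61}} = \sqrt{\frac{136785}{61}} = \frac{\sqrt{8343885}}{61}$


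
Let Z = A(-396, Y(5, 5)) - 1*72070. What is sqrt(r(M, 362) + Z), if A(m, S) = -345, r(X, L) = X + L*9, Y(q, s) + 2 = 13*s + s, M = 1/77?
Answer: 4*I*sqrt(25626986)/77 ≈ 262.98*I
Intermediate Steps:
M = 1/77 ≈ 0.012987
Y(q, s) = -2 + 14*s (Y(q, s) = -2 + (13*s + s) = -2 + 14*s)
r(X, L) = X + 9*L
Z = -72415 (Z = -345 - 1*72070 = -345 - 72070 = -72415)
sqrt(r(M, 362) + Z) = sqrt((1/77 + 9*362) - 72415) = sqrt((1/77 + 3258) - 72415) = sqrt(250867/77 - 72415) = sqrt(-5325088/77) = 4*I*sqrt(25626986)/77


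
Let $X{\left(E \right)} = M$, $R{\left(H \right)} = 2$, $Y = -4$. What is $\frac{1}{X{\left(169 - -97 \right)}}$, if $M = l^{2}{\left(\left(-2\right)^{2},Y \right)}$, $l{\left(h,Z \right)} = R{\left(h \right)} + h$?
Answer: $\frac{1}{36} \approx 0.027778$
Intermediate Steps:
$l{\left(h,Z \right)} = 2 + h$
$M = 36$ ($M = \left(2 + \left(-2\right)^{2}\right)^{2} = \left(2 + 4\right)^{2} = 6^{2} = 36$)
$X{\left(E \right)} = 36$
$\frac{1}{X{\left(169 - -97 \right)}} = \frac{1}{36}$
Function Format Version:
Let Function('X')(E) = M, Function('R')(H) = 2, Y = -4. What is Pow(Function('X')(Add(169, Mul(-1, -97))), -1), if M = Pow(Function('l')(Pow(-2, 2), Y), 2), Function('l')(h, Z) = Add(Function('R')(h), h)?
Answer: Rational(1, 36) ≈ 0.027778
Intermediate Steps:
Function('l')(h, Z) = Add(2, h)
M = 36 (M = Pow(Add(2, Pow(-2, 2)), 2) = Pow(Add(2, 4), 2) = Pow(6, 2) = 36)
Function('X')(E) = 36
Pow(Function('X')(Add(169, Mul(-1, -97))), -1) = Pow(36, -1) = Rational(1, 36)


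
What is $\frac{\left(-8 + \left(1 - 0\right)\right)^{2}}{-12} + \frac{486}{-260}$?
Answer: $- \frac{4643}{780} \approx -5.9526$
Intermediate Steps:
$\frac{\left(-8 + \left(1 - 0\right)\right)^{2}}{-12} + \frac{486}{-260} = \left(-8 + \left(1 + 0\right)\right)^{2} \left(- \frac{1}{12}\right) + 486 \left(- \frac{1}{260}\right) = \left(-8 + 1\right)^{2} \left(- \frac{1}{12}\right) - \frac{243}{130} = \left(-7\right)^{2} \left(- \frac{1}{12}\right) - \frac{243}{130} = 49 \left(- \frac{1}{12}\right) - \frac{243}{130} = - \frac{49}{12} - \frac{243}{130} = - \frac{4643}{780}$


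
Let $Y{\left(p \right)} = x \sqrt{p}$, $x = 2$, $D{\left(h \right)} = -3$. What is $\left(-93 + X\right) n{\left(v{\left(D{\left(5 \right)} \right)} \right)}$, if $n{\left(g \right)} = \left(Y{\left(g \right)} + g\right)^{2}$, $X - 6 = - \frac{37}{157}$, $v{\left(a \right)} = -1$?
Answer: $\frac{41088}{157} + \frac{54784 i}{157} \approx 261.71 + 348.94 i$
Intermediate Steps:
$X = \frac{905}{157}$ ($X = 6 - \frac{37}{157} = \frac{905}{157} \approx 5.7643$)
$Y{\left(p \right)} = 2 \sqrt{p}$
$n{\left(g \right)} = \left(g + 2 \sqrt{g}\right)^{2}$ ($n{\left(g \right)} = \left(2 \sqrt{g} + g\right)^{2} = \left(g + 2 \sqrt{g}\right)^{2}$)
$\left(-93 + X\right) n{\left(v{\left(D{\left(5 \right)} \right)} \right)} = \left(-93 + \frac{905}{157}\right) \left(-1 + 2 \sqrt{-1}\right)^{2} = - \frac{13696 \left(-1 + 2 i\right)^{2}}{157}$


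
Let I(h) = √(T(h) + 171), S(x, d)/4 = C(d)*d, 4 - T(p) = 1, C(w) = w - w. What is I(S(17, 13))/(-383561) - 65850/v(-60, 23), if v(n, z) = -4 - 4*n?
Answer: -32925/118 - √174/383561 ≈ -279.03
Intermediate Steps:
C(w) = 0
T(p) = 3 (T(p) = 4 - 1*1 = 4 - 1 = 3)
S(x, d) = 0 (S(x, d) = 4*(0*d) = 4*0 = 0)
I(h) = √174 (I(h) = √(3 + 171) = √174)
I(S(17, 13))/(-383561) - 65850/v(-60, 23) = √174/(-383561) - 65850/(-4 - 4*(-60)) = √174*(-1/383561) - 65850/(-4 + 240) = -√174/383561 - 65850/236 = -√174/383561 - 65850*1/236 = -√174/383561 - 32925/118 = -32925/118 - √174/383561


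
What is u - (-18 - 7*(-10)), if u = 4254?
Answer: 4202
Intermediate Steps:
u - (-18 - 7*(-10)) = 4254 - (-18 - 7*(-10)) = 4254 - (-18 + 70) = 4254 - 1*52 = 4254 - 52 = 4202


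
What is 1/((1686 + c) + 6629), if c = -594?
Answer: 1/7721 ≈ 0.00012952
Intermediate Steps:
1/((1686 + c) + 6629) = 1/((1686 - 594) + 6629) = 1/(1092 + 6629) = 1/7721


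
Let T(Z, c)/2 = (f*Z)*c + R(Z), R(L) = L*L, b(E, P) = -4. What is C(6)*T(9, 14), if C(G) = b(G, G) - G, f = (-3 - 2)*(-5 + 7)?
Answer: 23580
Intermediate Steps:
R(L) = L²
f = -10 (f = -5*2 = -10)
C(G) = -4 - G
T(Z, c) = 2*Z² - 20*Z*c (T(Z, c) = 2*((-10*Z)*c + Z²) = 2*(-10*Z*c + Z²) = 2*(Z² - 10*Z*c) = 2*Z² - 20*Z*c)
C(6)*T(9, 14) = (-4 - 1*6)*(2*9*(9 - 10*14)) = (-4 - 6)*(2*9*(9 - 140)) = -20*9*(-131) = -10*(-2358) = 23580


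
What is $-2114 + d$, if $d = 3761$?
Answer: $1647$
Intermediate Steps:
$-2114 + d = -2114 + 3761 = 1647$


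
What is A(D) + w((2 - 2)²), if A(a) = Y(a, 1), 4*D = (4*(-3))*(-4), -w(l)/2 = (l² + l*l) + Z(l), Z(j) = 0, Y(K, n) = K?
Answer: 12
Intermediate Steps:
w(l) = -4*l² (w(l) = -2*((l² + l*l) + 0) = -2*((l² + l²) + 0) = -2*(2*l² + 0) = -4*l²)
D = 12 (D = ((4*(-3))*(-4))/4 = (-12*(-4))/4 = (¼)*48 = 12)
A(a) = a
A(D) + w((2 - 2)²) = 12 - 4*(2 - 2)⁴ = 12 - 4*(0²)² = 12 - 4*0² = 12 - 4*0 = 12 + 0 = 12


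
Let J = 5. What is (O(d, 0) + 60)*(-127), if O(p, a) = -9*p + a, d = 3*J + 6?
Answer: 16383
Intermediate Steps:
d = 21 (d = 3*5 + 6 = 15 + 6 = 21)
O(p, a) = a - 9*p
(O(d, 0) + 60)*(-127) = ((0 - 9*21) + 60)*(-127) = ((0 - 189) + 60)*(-127) = (-189 + 60)*(-127) = -129*(-127) = 16383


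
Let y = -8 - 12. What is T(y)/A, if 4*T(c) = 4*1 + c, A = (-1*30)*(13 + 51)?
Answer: 1/480 ≈ 0.0020833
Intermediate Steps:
y = -20
A = -1920 (A = -30*64 = -1920)
T(c) = 1 + c/4 (T(c) = (4*1 + c)/4 = (4 + c)/4 = 1 + c/4)
T(y)/A = (1 + (¼)*(-20))/(-1920) = (1 - 5)*(-1/1920) = -4*(-1/1920) = 1/480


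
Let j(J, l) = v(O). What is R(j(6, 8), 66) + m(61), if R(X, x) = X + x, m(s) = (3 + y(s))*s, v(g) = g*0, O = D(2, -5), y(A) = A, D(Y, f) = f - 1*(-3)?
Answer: 3970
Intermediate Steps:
D(Y, f) = 3 + f (D(Y, f) = f + 3 = 3 + f)
O = -2 (O = 3 - 5 = -2)
v(g) = 0
j(J, l) = 0
m(s) = s*(3 + s) (m(s) = (3 + s)*s = s*(3 + s))
R(j(6, 8), 66) + m(61) = (0 + 66) + 61*(3 + 61) = 66 + 61*64 = 66 + 3904 = 3970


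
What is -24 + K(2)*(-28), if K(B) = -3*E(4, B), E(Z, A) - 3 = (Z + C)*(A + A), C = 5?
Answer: 3252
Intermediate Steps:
E(Z, A) = 3 + 2*A*(5 + Z) (E(Z, A) = 3 + (Z + 5)*(A + A) = 3 + (5 + Z)*(2*A) = 3 + 2*A*(5 + Z))
K(B) = -9 - 54*B (K(B) = -3*(3 + 10*B + 2*B*4) = -3*(3 + 10*B + 8*B) = -3*(3 + 18*B) = -9 - 54*B)
-24 + K(2)*(-28) = -24 + (-9 - 54*2)*(-28) = -24 + (-9 - 108)*(-28) = -24 - 117*(-28) = -24 + 3276 = 3252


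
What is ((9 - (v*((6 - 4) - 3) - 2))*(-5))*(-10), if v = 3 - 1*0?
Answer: 700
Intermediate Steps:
v = 3 (v = 3 + 0 = 3)
((9 - (v*((6 - 4) - 3) - 2))*(-5))*(-10) = ((9 - (3*((6 - 4) - 3) - 2))*(-5))*(-10) = ((9 - (3*(2 - 3) - 2))*(-5))*(-10) = ((9 - (3*(-1) - 2))*(-5))*(-10) = ((9 - (-3 - 2))*(-5))*(-10) = ((9 - 1*(-5))*(-5))*(-10) = ((9 + 5)*(-5))*(-10) = (14*(-5))*(-10) = -70*(-10) = 700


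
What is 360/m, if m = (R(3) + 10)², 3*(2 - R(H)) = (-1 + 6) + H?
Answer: 405/98 ≈ 4.1327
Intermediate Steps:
R(H) = ⅓ - H/3 (R(H) = 2 - ((-1 + 6) + H)/3 = 2 - (5 + H)/3 = 2 + (-5/3 - H/3) = ⅓ - H/3)
m = 784/9 (m = ((⅓ - ⅓*3) + 10)² = ((⅓ - 1) + 10)² = (-⅔ + 10)² = (28/3)² = 784/9 ≈ 87.111)
360/m = 360/(784/9) = 360*(9/784) = 405/98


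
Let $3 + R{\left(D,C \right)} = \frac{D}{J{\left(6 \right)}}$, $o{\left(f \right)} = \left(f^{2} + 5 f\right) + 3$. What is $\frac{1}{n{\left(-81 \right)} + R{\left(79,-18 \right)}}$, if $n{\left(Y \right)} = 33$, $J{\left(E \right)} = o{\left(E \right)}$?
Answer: $\frac{69}{2149} \approx 0.032108$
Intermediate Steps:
$o{\left(f \right)} = 3 + f^{2} + 5 f$
$J{\left(E \right)} = 3 + E^{2} + 5 E$
$R{\left(D,C \right)} = -3 + \frac{D}{69}$ ($R{\left(D,C \right)} = -3 + \frac{D}{3 + 6^{2} + 5 \cdot 6} = -3 + \frac{D}{3 + 36 + 30} = -3 + \frac{D}{69}$)
$\frac{1}{n{\left(-81 \right)} + R{\left(79,-18 \right)}} = \frac{1}{33 + \left(-3 + \frac{1}{69} \cdot 79\right)} = \frac{1}{33 + \left(-3 + \frac{79}{69}\right)} = \frac{1}{33 - \frac{128}{69}} = \frac{1}{\frac{2149}{69}} = \frac{69}{2149}$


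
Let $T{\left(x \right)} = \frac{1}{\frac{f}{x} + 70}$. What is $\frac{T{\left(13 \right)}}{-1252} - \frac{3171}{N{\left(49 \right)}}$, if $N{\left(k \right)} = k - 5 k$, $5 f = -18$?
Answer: $\frac{642587293}{39718448} \approx 16.179$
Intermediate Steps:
$f = - \frac{18}{5}$ ($f = \frac{1}{5} \left(-18\right) = - \frac{18}{5} \approx -3.6$)
$T{\left(x \right)} = \frac{1}{70 - \frac{18}{5 x}}$ ($T{\left(x \right)} = \frac{1}{- \frac{18}{5 x} + 70} = \frac{1}{70 - \frac{18}{5 x}}$)
$N{\left(k \right)} = - 4 k$
$\frac{T{\left(13 \right)}}{-1252} - \frac{3171}{N{\left(49 \right)}} = \frac{\frac{5}{2} \cdot 13 \frac{1}{-9 + 175 \cdot 13}}{-1252} - \frac{3171}{\left(-4\right) 49} = \frac{5}{2} \cdot 13 \frac{1}{-9 + 2275} \left(- \frac{1}{1252}\right) - \frac{3171}{-196} = \frac{5}{2} \cdot 13 \cdot \frac{1}{2266} \left(- \frac{1}{1252}\right) - - \frac{453}{28} = \frac{5}{2} \cdot 13 \cdot \frac{1}{2266} \left(- \frac{1}{1252}\right) + \frac{453}{28} = \frac{65}{4532} \left(- \frac{1}{1252}\right) + \frac{453}{28} = - \frac{65}{5674064} + \frac{453}{28} = \frac{642587293}{39718448}$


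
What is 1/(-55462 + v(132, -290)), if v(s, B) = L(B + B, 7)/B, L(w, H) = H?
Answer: -290/16083987 ≈ -1.8030e-5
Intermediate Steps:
v(s, B) = 7/B
1/(-55462 + v(132, -290)) = 1/(-55462 + 7/(-290)) = 1/(-55462 + 7*(-1/290)) = 1/(-55462 - 7/290) = 1/(-16083987/290) = -290/16083987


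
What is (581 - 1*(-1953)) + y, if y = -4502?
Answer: -1968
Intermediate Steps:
(581 - 1*(-1953)) + y = (581 - 1*(-1953)) - 4502 = (581 + 1953) - 4502 = 2534 - 4502 = -1968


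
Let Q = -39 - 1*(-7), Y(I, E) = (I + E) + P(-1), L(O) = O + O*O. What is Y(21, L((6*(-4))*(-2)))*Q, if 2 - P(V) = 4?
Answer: -75872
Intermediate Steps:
P(V) = -2 (P(V) = 2 - 1*4 = 2 - 4 = -2)
L(O) = O + O²
Y(I, E) = -2 + E + I (Y(I, E) = (I + E) - 2 = (E + I) - 2 = -2 + E + I)
Q = -32 (Q = -39 + 7 = -32)
Y(21, L((6*(-4))*(-2)))*Q = (-2 + ((6*(-4))*(-2))*(1 + (6*(-4))*(-2)) + 21)*(-32) = (-2 + (-24*(-2))*(1 - 24*(-2)) + 21)*(-32) = (-2 + 48*(1 + 48) + 21)*(-32) = (-2 + 48*49 + 21)*(-32) = (-2 + 2352 + 21)*(-32) = 2371*(-32) = -75872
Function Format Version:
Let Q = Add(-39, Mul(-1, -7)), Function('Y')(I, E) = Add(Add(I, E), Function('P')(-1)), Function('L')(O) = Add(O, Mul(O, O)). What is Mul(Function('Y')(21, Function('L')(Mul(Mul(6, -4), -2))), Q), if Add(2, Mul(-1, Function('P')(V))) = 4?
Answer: -75872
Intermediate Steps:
Function('P')(V) = -2 (Function('P')(V) = Add(2, Mul(-1, 4)) = Add(2, -4) = -2)
Function('L')(O) = Add(O, Pow(O, 2))
Function('Y')(I, E) = Add(-2, E, I) (Function('Y')(I, E) = Add(Add(I, E), -2) = Add(Add(E, I), -2) = Add(-2, E, I))
Q = -32 (Q = Add(-39, 7) = -32)
Mul(Function('Y')(21, Function('L')(Mul(Mul(6, -4), -2))), Q) = Mul(Add(-2, Mul(Mul(Mul(6, -4), -2), Add(1, Mul(Mul(6, -4), -2))), 21), -32) = Mul(Add(-2, Mul(Mul(-24, -2), Add(1, Mul(-24, -2))), 21), -32) = Mul(Add(-2, Mul(48, Add(1, 48)), 21), -32) = Mul(Add(-2, Mul(48, 49), 21), -32) = Mul(Add(-2, 2352, 21), -32) = Mul(2371, -32) = -75872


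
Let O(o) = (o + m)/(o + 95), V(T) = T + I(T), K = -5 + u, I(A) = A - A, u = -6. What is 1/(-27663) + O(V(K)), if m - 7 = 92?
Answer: 202855/193641 ≈ 1.0476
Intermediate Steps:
m = 99 (m = 7 + 92 = 99)
I(A) = 0
K = -11 (K = -5 - 6 = -11)
V(T) = T (V(T) = T + 0 = T)
O(o) = (99 + o)/(95 + o) (O(o) = (o + 99)/(o + 95) = (99 + o)/(95 + o))
1/(-27663) + O(V(K)) = 1/(-27663) + (99 - 11)/(95 - 11) = -1/27663 + 88/84 = -1/27663 + (1/84)*88 = -1/27663 + 22/21 = 202855/193641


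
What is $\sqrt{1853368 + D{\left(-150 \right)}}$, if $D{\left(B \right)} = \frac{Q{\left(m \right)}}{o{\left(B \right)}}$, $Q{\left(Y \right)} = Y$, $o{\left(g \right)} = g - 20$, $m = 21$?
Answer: $\frac{\sqrt{53562331630}}{170} \approx 1361.4$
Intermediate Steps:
$o{\left(g \right)} = -20 + g$ ($o{\left(g \right)} = g - 20 = -20 + g$)
$D{\left(B \right)} = \frac{21}{-20 + B}$
$\sqrt{1853368 + D{\left(-150 \right)}} = \sqrt{1853368 + \frac{21}{-20 - 150}} = \sqrt{1853368 + \frac{21}{-170}} = \sqrt{1853368 + 21 \left(- \frac{1}{170}\right)} = \sqrt{1853368 - \frac{21}{170}} = \sqrt{\frac{315072539}{170}} = \frac{\sqrt{53562331630}}{170}$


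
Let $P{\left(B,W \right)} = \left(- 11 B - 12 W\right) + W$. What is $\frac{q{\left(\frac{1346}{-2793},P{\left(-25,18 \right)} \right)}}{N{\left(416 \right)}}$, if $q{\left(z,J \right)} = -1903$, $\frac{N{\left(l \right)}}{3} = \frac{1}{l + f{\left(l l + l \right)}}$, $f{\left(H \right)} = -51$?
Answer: $- \frac{694595}{3} \approx -2.3153 \cdot 10^{5}$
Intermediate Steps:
$N{\left(l \right)} = \frac{3}{-51 + l}$ ($N{\left(l \right)} = \frac{3}{l - 51} = \frac{3}{-51 + l}$)
$P{\left(B,W \right)} = - 11 B - 11 W$ ($P{\left(B,W \right)} = \left(- 12 W - 11 B\right) + W = - 11 B - 11 W$)
$\frac{q{\left(\frac{1346}{-2793},P{\left(-25,18 \right)} \right)}}{N{\left(416 \right)}} = - \frac{1903}{3 \frac{1}{-51 + 416}} = - \frac{1903}{3 \cdot \frac{1}{365}} = - \frac{1903}{\frac{3}{365}} = \left(-1903\right) \frac{365}{3} = - \frac{694595}{3}$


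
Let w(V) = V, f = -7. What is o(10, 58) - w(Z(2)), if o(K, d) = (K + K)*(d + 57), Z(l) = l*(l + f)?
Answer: 2310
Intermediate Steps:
Z(l) = l*(-7 + l) (Z(l) = l*(l - 7) = l*(-7 + l))
o(K, d) = 2*K*(57 + d) (o(K, d) = (2*K)*(57 + d) = 2*K*(57 + d))
o(10, 58) - w(Z(2)) = 2*10*(57 + 58) - 2*(-7 + 2) = 2*10*115 - 2*(-5) = 2300 - 1*(-10) = 2300 + 10 = 2310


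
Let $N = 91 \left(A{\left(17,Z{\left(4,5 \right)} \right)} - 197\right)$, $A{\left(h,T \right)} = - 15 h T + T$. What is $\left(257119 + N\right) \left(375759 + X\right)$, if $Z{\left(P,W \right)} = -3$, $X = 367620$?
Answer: $229357696386$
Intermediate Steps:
$A{\left(h,T \right)} = T - 15 T h$ ($A{\left(h,T \right)} = - 15 T h + T = T - 15 T h$)
$N = 51415$ ($N = 91 \left(- 3 \left(1 - 255\right) - 197\right) = 91 \left(\left(-3\right) \left(-254\right) - 197\right) = 91 \left(762 - 197\right) = 91 \cdot 565 = 51415$)
$\left(257119 + N\right) \left(375759 + X\right) = \left(257119 + 51415\right) \left(375759 + 367620\right) = 308534 \cdot 743379 = 229357696386$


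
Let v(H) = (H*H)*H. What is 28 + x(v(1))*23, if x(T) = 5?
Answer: 143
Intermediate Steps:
v(H) = H³ (v(H) = H²*H = H³)
28 + x(v(1))*23 = 28 + 5*23 = 28 + 115 = 143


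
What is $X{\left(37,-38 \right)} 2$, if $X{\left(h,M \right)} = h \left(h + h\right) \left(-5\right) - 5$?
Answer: $-27390$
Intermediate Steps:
$X{\left(h,M \right)} = -5 - 10 h^{2}$ ($X{\left(h,M \right)} = h 2 h \left(-5\right) - 5 = h \left(- 10 h\right) - 5 = - 10 h^{2} - 5 = -5 - 10 h^{2}$)
$X{\left(37,-38 \right)} 2 = \left(-5 - 10 \cdot 37^{2}\right) 2 = \left(-5 - 13690\right) 2 = \left(-13695\right) 2 = -27390$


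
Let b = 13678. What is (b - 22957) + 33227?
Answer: 23948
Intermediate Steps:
(b - 22957) + 33227 = (13678 - 22957) + 33227 = -9279 + 33227 = 23948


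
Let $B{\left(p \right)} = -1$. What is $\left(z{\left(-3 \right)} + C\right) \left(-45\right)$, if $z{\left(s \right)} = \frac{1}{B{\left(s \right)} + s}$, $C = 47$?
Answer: $- \frac{8415}{4} \approx -2103.8$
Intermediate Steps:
$z{\left(s \right)} = \frac{1}{-1 + s}$
$\left(z{\left(-3 \right)} + C\right) \left(-45\right) = \left(\frac{1}{-1 - 3} + 47\right) \left(-45\right) = \left(\frac{1}{-4} + 47\right) \left(-45\right) = \left(- \frac{1}{4} + 47\right) \left(-45\right) = \frac{187}{4} \left(-45\right) = - \frac{8415}{4}$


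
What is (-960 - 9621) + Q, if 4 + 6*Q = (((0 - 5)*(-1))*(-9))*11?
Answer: -63985/6 ≈ -10664.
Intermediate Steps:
Q = -499/6 (Q = -2/3 + ((((0 - 5)*(-1))*(-9))*11)/6 = -2/3 + ((-5*(-1)*(-9))*11)/6 = -2/3 + ((5*(-9))*11)/6 = -2/3 + (-45*11)/6 = -2/3 + (1/6)*(-495) = -2/3 - 165/2 = -499/6 ≈ -83.167)
(-960 - 9621) + Q = (-960 - 9621) - 499/6 = -10581 - 499/6 = -63985/6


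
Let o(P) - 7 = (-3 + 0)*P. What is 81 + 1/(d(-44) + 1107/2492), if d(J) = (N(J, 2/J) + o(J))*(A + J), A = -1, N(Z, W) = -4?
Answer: 1226158741/15137793 ≈ 81.000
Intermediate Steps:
o(P) = 7 - 3*P (o(P) = 7 + (-3 + 0)*P = 7 - 3*P)
d(J) = (-1 + J)*(3 - 3*J) (d(J) = (-4 + (7 - 3*J))*(-1 + J) = (3 - 3*J)*(-1 + J) = (-1 + J)*(3 - 3*J))
81 + 1/(d(-44) + 1107/2492) = 81 + 1/((-3 - 3*(-44)² + 6*(-44)) + 1107/2492) = 81 + 1/((-3 - 3*1936 - 264) + 1107*(1/2492)) = 81 + 1/((-3 - 5808 - 264) + 1107/2492) = 81 + 1/(-6075 + 1107/2492) = 81 + 1/(-15137793/2492) = 81 - 2492/15137793 = 1226158741/15137793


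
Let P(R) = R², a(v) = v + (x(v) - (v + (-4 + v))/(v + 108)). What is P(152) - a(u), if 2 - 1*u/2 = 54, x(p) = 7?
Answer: 23148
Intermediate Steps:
u = -104 (u = 4 - 2*54 = 4 - 108 = -104)
a(v) = 7 + v - (-4 + 2*v)/(108 + v) (a(v) = v + (7 - (v + (-4 + v))/(v + 108)) = v + (7 - (-4 + 2*v)/(108 + v)) = 7 + v - (-4 + 2*v)/(108 + v))
P(152) - a(u) = 152² - (760 + (-104)² + 113*(-104))/(108 - 104) = 23104 - (760 + 10816 - 11752)/4 = 23104 - (-176)/4 = 23104 - 1*(-44) = 23104 + 44 = 23148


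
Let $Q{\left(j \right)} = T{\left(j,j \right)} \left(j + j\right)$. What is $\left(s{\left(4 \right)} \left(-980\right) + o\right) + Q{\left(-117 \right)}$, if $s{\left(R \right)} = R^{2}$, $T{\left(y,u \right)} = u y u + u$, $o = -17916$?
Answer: $374771224$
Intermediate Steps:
$T{\left(y,u \right)} = u + y u^{2}$ ($T{\left(y,u \right)} = y u^{2} + u = u + y u^{2}$)
$Q{\left(j \right)} = 2 j^{2} \left(1 + j^{2}\right)$ ($Q{\left(j \right)} = j \left(1 + j j\right) \left(j + j\right) = j \left(1 + j^{2}\right) 2 j = 2 j^{2} \left(1 + j^{2}\right)$)
$\left(s{\left(4 \right)} \left(-980\right) + o\right) + Q{\left(-117 \right)} = \left(4^{2} \left(-980\right) - 17916\right) + 2 \left(-117\right)^{2} \left(1 + \left(-117\right)^{2}\right) = \left(16 \left(-980\right) - 17916\right) + 2 \cdot 13689 \left(1 + 13689\right) = \left(-15680 - 17916\right) + 2 \cdot 13689 \cdot 13690 = -33596 + 374804820 = 374771224$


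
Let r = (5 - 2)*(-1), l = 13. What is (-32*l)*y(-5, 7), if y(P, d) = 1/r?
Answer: 416/3 ≈ 138.67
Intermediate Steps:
r = -3 (r = 3*(-1) = -3)
y(P, d) = -⅓ (y(P, d) = 1/(-3) = -⅓)
(-32*l)*y(-5, 7) = -32*13*(-⅓) = -416*(-⅓) = 416/3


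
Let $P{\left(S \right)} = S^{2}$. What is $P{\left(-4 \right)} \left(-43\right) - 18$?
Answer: $-706$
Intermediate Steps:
$P{\left(-4 \right)} \left(-43\right) - 18 = \left(-4\right)^{2} \left(-43\right) - 18 = 16 \left(-43\right) - 18 = -688 - 18 = -706$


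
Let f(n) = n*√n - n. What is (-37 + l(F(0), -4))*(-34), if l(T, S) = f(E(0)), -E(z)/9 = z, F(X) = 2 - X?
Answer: 1258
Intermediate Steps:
E(z) = -9*z
f(n) = n^(3/2) - n
l(T, S) = 0 (l(T, S) = (-9*0)^(3/2) - (-9)*0 = 0^(3/2) - 1*0 = 0 + 0 = 0)
(-37 + l(F(0), -4))*(-34) = (-37 + 0)*(-34) = -37*(-34) = 1258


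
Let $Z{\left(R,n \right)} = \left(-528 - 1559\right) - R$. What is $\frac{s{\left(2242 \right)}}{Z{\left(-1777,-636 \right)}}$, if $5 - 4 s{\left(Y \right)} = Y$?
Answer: $\frac{2237}{1240} \approx 1.804$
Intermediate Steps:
$s{\left(Y \right)} = \frac{5}{4} - \frac{Y}{4}$
$Z{\left(R,n \right)} = -2087 - R$
$\frac{s{\left(2242 \right)}}{Z{\left(-1777,-636 \right)}} = \frac{\frac{5}{4} - \frac{1121}{2}}{-2087 - -1777} = \frac{\frac{5}{4} - \frac{1121}{2}}{-2087 + 1777} = - \frac{2237}{4 \left(-310\right)} = \left(- \frac{2237}{4}\right) \left(- \frac{1}{310}\right) = \frac{2237}{1240}$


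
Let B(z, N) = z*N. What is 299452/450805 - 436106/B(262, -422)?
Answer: 114853688129/24921402010 ≈ 4.6086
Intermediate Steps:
B(z, N) = N*z
299452/450805 - 436106/B(262, -422) = 299452/450805 - 436106/((-422*262)) = 299452*(1/450805) - 436106/(-110564) = 299452/450805 - 436106*(-1/110564) = 299452/450805 + 218053/55282 = 114853688129/24921402010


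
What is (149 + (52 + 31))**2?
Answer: 53824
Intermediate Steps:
(149 + (52 + 31))**2 = (149 + 83)**2 = 232**2 = 53824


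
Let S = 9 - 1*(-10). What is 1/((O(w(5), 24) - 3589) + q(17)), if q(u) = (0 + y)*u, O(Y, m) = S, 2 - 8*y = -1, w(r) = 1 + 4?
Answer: -8/28509 ≈ -0.00028061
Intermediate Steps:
w(r) = 5
y = 3/8 (y = 1/4 - 1/8*(-1) = 1/4 + 1/8 = 3/8 ≈ 0.37500)
S = 19 (S = 9 + 10 = 19)
O(Y, m) = 19
q(u) = 3*u/8 (q(u) = (0 + 3/8)*u = 3*u/8)
1/((O(w(5), 24) - 3589) + q(17)) = 1/((19 - 3589) + (3/8)*17) = 1/(-3570 + 51/8) = 1/(-28509/8) = -8/28509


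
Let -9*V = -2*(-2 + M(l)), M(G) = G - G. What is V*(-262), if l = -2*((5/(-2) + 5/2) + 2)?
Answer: 1048/9 ≈ 116.44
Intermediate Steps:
l = -4 (l = -2*((5*(-1/2) + 5*(1/2)) + 2) = -2*((-5/2 + 5/2) + 2) = -2*(0 + 2) = -2*2 = -4)
M(G) = 0
V = -4/9 (V = -(-2)*(-2 + 0)/9 = -(-2)*(-2)/9 = -1/9*4 = -4/9 ≈ -0.44444)
V*(-262) = -4/9*(-262) = 1048/9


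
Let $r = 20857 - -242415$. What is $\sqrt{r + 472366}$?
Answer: $\sqrt{735638} \approx 857.69$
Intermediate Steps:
$r = 263272$ ($r = 20857 + 242415 = 263272$)
$\sqrt{r + 472366} = \sqrt{263272 + 472366} = \sqrt{735638}$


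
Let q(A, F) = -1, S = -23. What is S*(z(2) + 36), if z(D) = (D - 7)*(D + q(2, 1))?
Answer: -713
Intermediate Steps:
z(D) = (-1 + D)*(-7 + D) (z(D) = (D - 7)*(D - 1) = (-7 + D)*(-1 + D) = (-1 + D)*(-7 + D))
S*(z(2) + 36) = -23*((7 + 2**2 - 8*2) + 36) = -23*((7 + 4 - 16) + 36) = -23*(-5 + 36) = -23*31 = -713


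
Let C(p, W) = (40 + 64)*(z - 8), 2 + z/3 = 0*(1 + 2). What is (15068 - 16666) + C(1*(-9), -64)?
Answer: -3054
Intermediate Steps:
z = -6 (z = -6 + 3*(0*(1 + 2)) = -6 + 3*(0*3) = -6 + 3*0 = -6 + 0 = -6)
C(p, W) = -1456 (C(p, W) = (40 + 64)*(-6 - 8) = 104*(-14) = -1456)
(15068 - 16666) + C(1*(-9), -64) = (15068 - 16666) - 1456 = -1598 - 1456 = -3054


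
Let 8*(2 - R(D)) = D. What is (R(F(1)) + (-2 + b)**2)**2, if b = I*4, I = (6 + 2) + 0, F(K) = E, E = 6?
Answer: 12996025/16 ≈ 8.1225e+5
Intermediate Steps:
F(K) = 6
R(D) = 2 - D/8
I = 8 (I = 8 + 0 = 8)
b = 32 (b = 8*4 = 32)
(R(F(1)) + (-2 + b)**2)**2 = ((2 - 1/8*6) + (-2 + 32)**2)**2 = ((2 - 3/4) + 30**2)**2 = (5/4 + 900)**2 = (3605/4)**2 = 12996025/16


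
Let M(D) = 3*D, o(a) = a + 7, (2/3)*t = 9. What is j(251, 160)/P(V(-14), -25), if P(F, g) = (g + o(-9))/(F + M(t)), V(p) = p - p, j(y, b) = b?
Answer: -240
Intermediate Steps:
t = 27/2 (t = (3/2)*9 = 27/2 ≈ 13.500)
o(a) = 7 + a
V(p) = 0
P(F, g) = (-2 + g)/(81/2 + F) (P(F, g) = (g + (7 - 9))/(F + 3*(27/2)) = (g - 2)/(F + 81/2) = (-2 + g)/(81/2 + F))
j(251, 160)/P(V(-14), -25) = 160/((2*(-2 - 25)/(81 + 2*0))) = 160/((2*(-27)/(81 + 0))) = 160/((2*(-27)/81)) = 160/((2*(1/81)*(-27))) = 160/(-2/3) = 160*(-3/2) = -240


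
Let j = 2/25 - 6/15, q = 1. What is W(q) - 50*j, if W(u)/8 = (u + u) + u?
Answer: 40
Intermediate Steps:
W(u) = 24*u (W(u) = 8*((u + u) + u) = 8*(2*u + u) = 8*(3*u) = 24*u)
j = -8/25 (j = 2*(1/25) - 6*1/15 = 2/25 - ⅖ = -8/25 ≈ -0.32000)
W(q) - 50*j = 24*1 - 50*(-8/25) = 24 + 16 = 40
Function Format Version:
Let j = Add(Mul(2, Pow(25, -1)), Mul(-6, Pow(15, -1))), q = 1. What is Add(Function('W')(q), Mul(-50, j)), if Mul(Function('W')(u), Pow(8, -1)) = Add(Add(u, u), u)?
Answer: 40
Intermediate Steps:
Function('W')(u) = Mul(24, u) (Function('W')(u) = Mul(8, Add(Add(u, u), u)) = Mul(8, Add(Mul(2, u), u)) = Mul(8, Mul(3, u)) = Mul(24, u))
j = Rational(-8, 25) (j = Add(Mul(2, Rational(1, 25)), Mul(-6, Rational(1, 15))) = Add(Rational(2, 25), Rational(-2, 5)) = Rational(-8, 25) ≈ -0.32000)
Add(Function('W')(q), Mul(-50, j)) = Add(Mul(24, 1), Mul(-50, Rational(-8, 25))) = Add(24, 16) = 40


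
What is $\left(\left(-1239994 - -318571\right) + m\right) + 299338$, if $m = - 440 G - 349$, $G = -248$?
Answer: $-513314$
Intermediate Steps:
$m = 108771$ ($m = \left(-440\right) \left(-248\right) - 349 = 109120 - 349 = 108771$)
$\left(\left(-1239994 - -318571\right) + m\right) + 299338 = \left(\left(-1239994 - -318571\right) + 108771\right) + 299338 = \left(\left(-1239994 + 318571\right) + 108771\right) + 299338 = \left(-921423 + 108771\right) + 299338 = -812652 + 299338 = -513314$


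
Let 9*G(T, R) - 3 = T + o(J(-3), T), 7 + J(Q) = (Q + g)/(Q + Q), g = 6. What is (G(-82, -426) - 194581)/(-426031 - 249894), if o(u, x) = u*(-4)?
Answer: 1751278/6083325 ≈ 0.28788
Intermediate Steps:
J(Q) = -7 + (6 + Q)/(2*Q) (J(Q) = -7 + (Q + 6)/(Q + Q) = -7 + (6 + Q)/((2*Q)) = -7 + (6 + Q)*(1/(2*Q)) = -7 + (6 + Q)/(2*Q))
o(u, x) = -4*u
G(T, R) = 11/3 + T/9 (G(T, R) = ⅓ + (T - 4*(-13/2 + 3/(-3)))/9 = ⅓ + (T - 4*(-13/2 + 3*(-⅓)))/9 = ⅓ + (T - 4*(-13/2 - 1))/9 = ⅓ + (T - 4*(-15/2))/9 = ⅓ + (T + 30)/9 = ⅓ + (30 + T)/9 = ⅓ + (10/3 + T/9) = 11/3 + T/9)
(G(-82, -426) - 194581)/(-426031 - 249894) = ((11/3 + (⅑)*(-82)) - 194581)/(-426031 - 249894) = ((11/3 - 82/9) - 194581)/(-675925) = (-49/9 - 194581)*(-1/675925) = -1751278/9*(-1/675925) = 1751278/6083325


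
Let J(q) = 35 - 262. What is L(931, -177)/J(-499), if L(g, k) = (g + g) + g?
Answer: -2793/227 ≈ -12.304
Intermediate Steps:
J(q) = -227
L(g, k) = 3*g (L(g, k) = 2*g + g = 3*g)
L(931, -177)/J(-499) = (3*931)/(-227) = 2793*(-1/227) = -2793/227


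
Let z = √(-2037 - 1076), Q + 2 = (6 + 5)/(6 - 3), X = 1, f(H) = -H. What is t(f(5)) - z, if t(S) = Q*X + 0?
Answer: 5/3 - I*√3113 ≈ 1.6667 - 55.794*I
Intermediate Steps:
Q = 5/3 (Q = -2 + (6 + 5)/(6 - 3) = -2 + 11/3 = 5/3 ≈ 1.6667)
t(S) = 5/3 (t(S) = (5/3)*1 + 0 = 5/3 + 0 = 5/3)
z = I*√3113 (z = √(-3113) = I*√3113 ≈ 55.794*I)
t(f(5)) - z = 5/3 - I*√3113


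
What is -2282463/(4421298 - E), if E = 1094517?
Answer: -760821/1108927 ≈ -0.68609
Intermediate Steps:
-2282463/(4421298 - E) = -2282463/(4421298 - 1*1094517) = -2282463/(4421298 - 1094517) = -2282463/3326781 = -2282463*1/3326781 = -760821/1108927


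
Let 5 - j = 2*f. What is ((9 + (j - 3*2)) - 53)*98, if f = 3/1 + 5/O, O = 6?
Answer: -15484/3 ≈ -5161.3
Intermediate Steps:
f = 23/6 (f = 3/1 + 5/6 = 3*1 + 5*(1/6) = 3 + 5/6 = 23/6 ≈ 3.8333)
j = -8/3 (j = 5 - 2*23/6 = 5 - 1*23/3 = 5 - 23/3 = -8/3 ≈ -2.6667)
((9 + (j - 3*2)) - 53)*98 = ((9 + (-8/3 - 3*2)) - 53)*98 = ((9 + (-8/3 - 6)) - 53)*98 = ((9 - 26/3) - 53)*98 = (1/3 - 53)*98 = -158/3*98 = -15484/3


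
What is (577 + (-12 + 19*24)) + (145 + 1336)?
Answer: 2502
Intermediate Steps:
(577 + (-12 + 19*24)) + (145 + 1336) = (577 + (-12 + 456)) + 1481 = (577 + 444) + 1481 = 1021 + 1481 = 2502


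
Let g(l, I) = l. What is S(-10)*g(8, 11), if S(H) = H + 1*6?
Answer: -32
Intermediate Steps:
S(H) = 6 + H (S(H) = H + 6 = 6 + H)
S(-10)*g(8, 11) = (6 - 10)*8 = -4*8 = -32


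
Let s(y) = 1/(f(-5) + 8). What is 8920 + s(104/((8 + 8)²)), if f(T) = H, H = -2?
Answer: 53521/6 ≈ 8920.2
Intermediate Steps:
f(T) = -2
s(y) = ⅙ (s(y) = 1/(-2 + 8) = 1/6 = ⅙)
8920 + s(104/((8 + 8)²)) = 8920 + ⅙ = 53521/6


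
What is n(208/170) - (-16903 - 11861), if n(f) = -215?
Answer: 28549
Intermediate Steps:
n(208/170) - (-16903 - 11861) = -215 - (-16903 - 11861) = -215 - 1*(-28764) = -215 + 28764 = 28549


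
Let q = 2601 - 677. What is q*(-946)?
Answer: -1820104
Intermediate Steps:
q = 1924
q*(-946) = 1924*(-946) = -1820104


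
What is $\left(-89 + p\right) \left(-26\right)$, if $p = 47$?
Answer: $1092$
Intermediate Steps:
$\left(-89 + p\right) \left(-26\right) = \left(-89 + 47\right) \left(-26\right) = \left(-42\right) \left(-26\right) = 1092$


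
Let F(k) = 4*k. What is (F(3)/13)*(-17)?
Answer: -204/13 ≈ -15.692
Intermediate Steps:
(F(3)/13)*(-17) = ((4*3)/13)*(-17) = ((1/13)*12)*(-17) = (12/13)*(-17) = -204/13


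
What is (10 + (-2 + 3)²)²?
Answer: 121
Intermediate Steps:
(10 + (-2 + 3)²)² = (10 + 1²)² = (10 + 1)² = 11² = 121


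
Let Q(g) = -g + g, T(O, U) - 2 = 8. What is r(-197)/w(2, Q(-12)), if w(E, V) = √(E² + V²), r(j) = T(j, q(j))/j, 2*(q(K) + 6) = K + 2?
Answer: -5/197 ≈ -0.025381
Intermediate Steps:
q(K) = -5 + K/2 (q(K) = -6 + (K + 2)/2 = -6 + (2 + K)/2 = -6 + (1 + K/2) = -5 + K/2)
T(O, U) = 10 (T(O, U) = 2 + 8 = 10)
Q(g) = 0
r(j) = 10/j
r(-197)/w(2, Q(-12)) = (10/(-197))/(√(2² + 0²)) = (10*(-1/197))/(√(4 + 0)) = -10/(197*(√4)) = -10/197/2 = -10/197*½ = -5/197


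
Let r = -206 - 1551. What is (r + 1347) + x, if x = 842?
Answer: 432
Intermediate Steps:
r = -1757
(r + 1347) + x = (-1757 + 1347) + 842 = -410 + 842 = 432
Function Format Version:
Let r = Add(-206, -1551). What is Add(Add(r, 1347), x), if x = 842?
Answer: 432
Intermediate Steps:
r = -1757
Add(Add(r, 1347), x) = Add(Add(-1757, 1347), 842) = Add(-410, 842) = 432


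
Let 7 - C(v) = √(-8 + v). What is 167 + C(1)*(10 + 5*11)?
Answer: 622 - 65*I*√7 ≈ 622.0 - 171.97*I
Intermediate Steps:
C(v) = 7 - √(-8 + v)
167 + C(1)*(10 + 5*11) = 167 + (7 - √(-8 + 1))*(10 + 5*11) = 167 + (7 - √(-7))*(10 + 55) = 167 + (7 - I*√7)*65 = 167 + (455 - 65*I*√7) = 622 - 65*I*√7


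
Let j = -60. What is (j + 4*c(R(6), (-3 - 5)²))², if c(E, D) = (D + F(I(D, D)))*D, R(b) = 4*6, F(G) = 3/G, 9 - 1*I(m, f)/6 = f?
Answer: 805850926864/3025 ≈ 2.6640e+8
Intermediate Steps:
I(m, f) = 54 - 6*f
R(b) = 24
c(E, D) = D*(D + 3/(54 - 6*D)) (c(E, D) = (D + 3/(54 - 6*D))*D = D*(D + 3/(54 - 6*D)))
(j + 4*c(R(6), (-3 - 5)²))² = (-60 + 4*((-3 - 5)²*(-1 + 2*(-3 - 5)²*(-9 + (-3 - 5)²))/(2*(-9 + (-3 - 5)²))))² = (-60 + 4*((½)*(-8)²*(-1 + 2*(-8)²*(-9 + (-8)²))/(-9 + (-8)²)))² = (-60 + 4*((½)*64*(-1 + 2*64*(-9 + 64))/(-9 + 64)))² = (-60 + 4*((½)*64*(-1 + 2*64*55)/55))² = (-60 + 4*((½)*64*(1/55)*(-1 + 7040)))² = (-60 + 4*((½)*64*(1/55)*7039))² = (-60 + 4*(225248/55))² = (-60 + 900992/55)² = (897692/55)² = 805850926864/3025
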